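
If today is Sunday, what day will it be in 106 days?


Start: Sunday (index 6)
(6 + 106) mod 7
= 112 mod 7
= 0
Index 0 → Monday

Monday


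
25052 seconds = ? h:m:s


Hours: 25052 ÷ 3600 = 6 remainder 3452
Minutes: 3452 ÷ 60 = 57 remainder 32
Seconds: 32

6h 57m 32s


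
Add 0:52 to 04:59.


Start: 299 minutes from midnight
Add: 52 minutes
Total: 351 minutes
Hours: 351 ÷ 60 = 5 remainder 51

05:51


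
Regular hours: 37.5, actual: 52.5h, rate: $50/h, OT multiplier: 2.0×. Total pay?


Regular: 37.5h × $50 = $1875.00
Overtime: 52.5 - 37.5 = 15.0h
OT pay: 15.0h × $50 × 2.0 = $1500.00
Total = $1875.00 + $1500.00 = $3375.00

$3375.00


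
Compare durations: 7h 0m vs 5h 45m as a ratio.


28:23 (1.22)

Duration 1: 420 minutes
Duration 2: 345 minutes
Ratio = 420:345
GCD = 15
Simplified = 28:23
As a decimal: 28/23 ≈ 1.22


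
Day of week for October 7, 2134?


Thursday

Zeller's congruence:
q=7, m=10, k=34, j=21
h = (7 + ⌊13×11/5⌋ + 34 + ⌊34/4⌋ + ⌊21/4⌋ - 2×21) mod 7
= (7 + 28 + 34 + 8 + 5 - 42) mod 7
= 40 mod 7 = 5
h=5 → Thursday


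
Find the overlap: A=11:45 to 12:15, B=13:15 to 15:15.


0 minutes

Meeting A: 705-735 (in minutes from midnight)
Meeting B: 795-915
Overlap start = max(705, 795) = 795
Overlap end = min(735, 915) = 735
Overlap = max(0, 735 - 795) = 0 min


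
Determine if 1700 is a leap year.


Rules: divisible by 4 AND (not by 100 OR by 400)
1700 ÷ 4 = 425 exactly → divisible by 4
1700 ÷ 100 = 17 exactly → divisible by 100
1700 ÷ 400 = 4 remainder 100 → not divisible by 400
Divisible by 100 but not by 400 → not a leap year

No


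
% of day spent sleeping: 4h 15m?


17.7%

Time: 255 minutes
Day: 1440 minutes
Percentage = (255/1440) × 100 ≈ 17.7%


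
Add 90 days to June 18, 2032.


September 16, 2032

Start: June 18, 2032
Add 90 days
June 18 → July 1: 30 - 18 + 1 = 13 days (90 - 13 = 77 left)
July 1 → August 1: 31 - 1 + 1 = 31 days (77 - 31 = 46 left)
August 1 → September 1: 31 - 1 + 1 = 31 days (46 - 31 = 15 left)
September 1 + 15 = September 16, 2032


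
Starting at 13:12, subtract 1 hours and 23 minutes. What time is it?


Start: 792 minutes from midnight
Subtract: 83 minutes
Remaining: 792 - 83 = 709
Hours: 11, Minutes: 49

11:49


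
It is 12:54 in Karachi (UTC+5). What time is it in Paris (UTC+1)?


Time difference = UTC+1 - UTC+5 = -4 hours
New hour = (12 -4) mod 24
= 8 mod 24 = 8
Minutes unchanged → 08:54

08:54


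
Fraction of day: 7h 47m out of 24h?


Total minutes: 7×60 + 47 = 467
Day = 24×60 = 1440 minutes
Fraction = 467/1440 ≈ 0.3243
As a percentage: 467/1440 × 100 ≈ 32.43%

0.3243 (32.43%)


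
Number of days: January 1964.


31 days

Month: January (month 1)
January has 31 days


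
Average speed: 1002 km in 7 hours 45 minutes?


129.3 km/h

Distance: 1002 km
Time: 7h 45m = 465 min = 465/60 = 31/4 hours
Speed = 1002 ÷ (31/4) = 1002 × 4 / 31 = 4008/31 ≈ 129.3 km/h


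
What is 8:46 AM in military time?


Input: 8:46 AM
AM hour stays: 8

08:46


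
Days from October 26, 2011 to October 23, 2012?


363 days

From October 26, 2011 to October 23, 2012
Rest of October 2011: 31 - 26 = 5
Full months: November 30, December 31, January 31, February 2012 29, March 31, April 30, May 31, June 30, July 31, August 31, September 30
Days into October 2012: 23
Total = 5 + 30 + 31 + 31 + 29 + 31 + 30 + 31 + 30 + 31 + 31 + 30 + 23 = 363 days


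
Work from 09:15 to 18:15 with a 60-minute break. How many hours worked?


8h 0m (480 minutes)

Total time = (18×60+15) - (9×60+15)
= 1095 - 555 = 540 min
Minus break: 540 - 60 = 480 min
= 8h 0m


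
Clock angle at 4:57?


Hour hand = 4×30 + 57×0.5 = 148.5°
Minute hand = 57×6 = 342°
Difference = |148.5 - 342| = 193.5°
Since > 180°: 360 - 193.5 = 166.5°

166.5°


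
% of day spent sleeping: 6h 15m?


26.0%

Time: 375 minutes
Day: 1440 minutes
Percentage = (375/1440) × 100 ≈ 26.0%


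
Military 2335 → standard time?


11:35 PM

Hour: 23
23 - 12 = 11 → PM


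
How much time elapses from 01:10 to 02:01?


End time in minutes: 2×60 + 1 = 121
Start time in minutes: 1×60 + 10 = 70
Difference = 121 - 70 = 51 minutes
= 0 hours 51 minutes

0h 51m


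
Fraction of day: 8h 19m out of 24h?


0.3465 (34.65%)

Total minutes: 8×60 + 19 = 499
Day = 24×60 = 1440 minutes
Fraction = 499/1440 ≈ 0.3465
As a percentage: 499/1440 × 100 ≈ 34.65%


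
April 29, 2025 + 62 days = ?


Start: April 29, 2025
Add 62 days
April 29 → May 1: 30 - 29 + 1 = 2 days (62 - 2 = 60 left)
May 1 → June 1: 31 - 1 + 1 = 31 days (60 - 31 = 29 left)
June 1 + 29 = June 30, 2025

June 30, 2025


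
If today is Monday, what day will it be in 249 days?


Start: Monday (index 0)
(0 + 249) mod 7
= 249 mod 7
= 4
Index 4 → Friday

Friday


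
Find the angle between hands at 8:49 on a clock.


29.5°

Hour hand = 8×30 + 49×0.5 = 264.5°
Minute hand = 49×6 = 294°
Difference = |264.5 - 294| = 29.5°


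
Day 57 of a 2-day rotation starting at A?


Shift A

Shifts: A, B
Start: A (index 0)
Day 57: (0 + 57 - 1) mod 2
= 56 mod 2
= 0
Index 0 → shift A


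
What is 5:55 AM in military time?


05:55

Input: 5:55 AM
AM hour stays: 5


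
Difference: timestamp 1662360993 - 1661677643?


Difference = 1662360993 - 1661677643 = 683350 seconds
In hours: 683350 / 3600 ≈ 189.8
In days: 683350 / 86400 ≈ 7.91

683350 seconds (189.8 hours / 7.91 days)


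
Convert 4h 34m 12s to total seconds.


16452 seconds

Hours: 4 × 3600 = 14400
Minutes: 34 × 60 = 2040
Seconds: 12
Total = 14400 + 2040 + 12 = 16452


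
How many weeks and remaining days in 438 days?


62 weeks 4 days

Weeks: 438 ÷ 7 = 62 remainder 4


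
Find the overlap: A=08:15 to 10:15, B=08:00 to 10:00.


Meeting A: 495-615 (in minutes from midnight)
Meeting B: 480-600
Overlap start = max(495, 480) = 495
Overlap end = min(615, 600) = 600
Overlap = max(0, 600 - 495) = 105 min

105 minutes


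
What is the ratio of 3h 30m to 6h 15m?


Duration 1: 210 minutes
Duration 2: 375 minutes
Ratio = 210:375
GCD = 15
Simplified = 14:25
As a decimal: 14/25 = 0.56

14:25 (0.56)


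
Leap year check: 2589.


Rules: divisible by 4 AND (not by 100 OR by 400)
2589 ÷ 4 = 647 remainder 1 → not divisible by 4
Not divisible by 4 → not a leap year

No


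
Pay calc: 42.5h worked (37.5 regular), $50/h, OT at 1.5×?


$2250.00

Regular: 37.5h × $50 = $1875.00
Overtime: 42.5 - 37.5 = 5.0h
OT pay: 5.0h × $50 × 1.5 = $375.00
Total = $1875.00 + $375.00 = $2250.00


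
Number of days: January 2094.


Month: January (month 1)
January has 31 days

31 days


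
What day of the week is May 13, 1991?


Monday

Zeller's congruence:
q=13, m=5, k=91, j=19
h = (13 + ⌊13×6/5⌋ + 91 + ⌊91/4⌋ + ⌊19/4⌋ - 2×19) mod 7
= (13 + 15 + 91 + 22 + 4 - 38) mod 7
= 107 mod 7 = 2
h=2 → Monday


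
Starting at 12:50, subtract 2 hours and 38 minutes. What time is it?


Start: 770 minutes from midnight
Subtract: 158 minutes
Remaining: 770 - 158 = 612
Hours: 10, Minutes: 12

10:12


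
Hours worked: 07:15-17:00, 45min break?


9h 0m (540 minutes)

Total time = (17×60+0) - (7×60+15)
= 1020 - 435 = 585 min
Minus break: 585 - 45 = 540 min
= 9h 0m


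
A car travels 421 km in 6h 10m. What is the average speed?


Distance: 421 km
Time: 6h 10m = 370 min = 370/60 = 37/6 hours
Speed = 421 ÷ (37/6) = 421 × 6 / 37 = 2526/37 ≈ 68.3 km/h

68.3 km/h


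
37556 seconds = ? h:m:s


10h 25m 56s

Hours: 37556 ÷ 3600 = 10 remainder 1556
Minutes: 1556 ÷ 60 = 25 remainder 56
Seconds: 56


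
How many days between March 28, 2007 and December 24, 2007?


271 days

From March 28, 2007 to December 24, 2007
Rest of March 2007: 31 - 28 = 3
Full months: April 30, May 31, June 30, July 31, August 31, September 30, October 31, November 30
Days into December 2007: 24
Total = 3 + 30 + 31 + 30 + 31 + 31 + 30 + 31 + 30 + 24 = 271 days


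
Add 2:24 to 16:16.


18:40

Start: 976 minutes from midnight
Add: 144 minutes
Total: 1120 minutes
Hours: 1120 ÷ 60 = 18 remainder 40


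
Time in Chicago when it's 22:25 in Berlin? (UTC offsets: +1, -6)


Time difference = UTC-6 - UTC+1 = -7 hours
New hour = (22 -7) mod 24
= 15 mod 24 = 15
Minutes unchanged → 15:25

15:25


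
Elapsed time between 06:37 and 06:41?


0h 4m

End time in minutes: 6×60 + 41 = 401
Start time in minutes: 6×60 + 37 = 397
Difference = 401 - 397 = 4 minutes
= 0 hours 4 minutes


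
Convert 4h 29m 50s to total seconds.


Hours: 4 × 3600 = 14400
Minutes: 29 × 60 = 1740
Seconds: 50
Total = 14400 + 1740 + 50 = 16190

16190 seconds


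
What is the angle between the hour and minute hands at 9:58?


Hour hand = 9×30 + 58×0.5 = 299.0°
Minute hand = 58×6 = 348°
Difference = |299.0 - 348| = 49.0°

49.0°


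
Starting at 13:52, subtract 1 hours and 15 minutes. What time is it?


Start: 832 minutes from midnight
Subtract: 75 minutes
Remaining: 832 - 75 = 757
Hours: 12, Minutes: 37

12:37


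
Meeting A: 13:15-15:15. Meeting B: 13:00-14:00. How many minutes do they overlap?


45 minutes

Meeting A: 795-915 (in minutes from midnight)
Meeting B: 780-840
Overlap start = max(795, 780) = 795
Overlap end = min(915, 840) = 840
Overlap = max(0, 840 - 795) = 45 min


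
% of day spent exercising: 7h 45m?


32.3%

Time: 465 minutes
Day: 1440 minutes
Percentage = (465/1440) × 100 ≈ 32.3%


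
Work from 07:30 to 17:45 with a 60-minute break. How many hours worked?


9h 15m (555 minutes)

Total time = (17×60+45) - (7×60+30)
= 1065 - 450 = 615 min
Minus break: 615 - 60 = 555 min
= 9h 15m


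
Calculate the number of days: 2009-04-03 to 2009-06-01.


59 days

From April 3, 2009 to June 1, 2009
Rest of April 2009: 30 - 3 = 27
Full months: May 31
Days into June 2009: 1
Total = 27 + 31 + 1 = 59 days


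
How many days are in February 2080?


29 days

Month: February (month 2)
February: 28 or 29 (leap year)
2080 leap year? Yes


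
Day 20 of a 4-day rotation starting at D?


Shifts: A, B, C, D
Start: D (index 3)
Day 20: (3 + 20 - 1) mod 4
= 22 mod 4
= 2
Index 2 → shift C

Shift C


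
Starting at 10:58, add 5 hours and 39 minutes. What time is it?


16:37

Start: 658 minutes from midnight
Add: 339 minutes
Total: 997 minutes
Hours: 997 ÷ 60 = 16 remainder 37


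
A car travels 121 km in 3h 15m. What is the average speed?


37.2 km/h

Distance: 121 km
Time: 3h 15m = 195 min = 195/60 = 13/4 hours
Speed = 121 ÷ (13/4) = 121 × 4 / 13 = 484/13 ≈ 37.2 km/h


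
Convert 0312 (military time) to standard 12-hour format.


3:12 AM

Hour: 3
3 < 12 → AM


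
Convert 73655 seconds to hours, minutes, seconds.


Hours: 73655 ÷ 3600 = 20 remainder 1655
Minutes: 1655 ÷ 60 = 27 remainder 35
Seconds: 35

20h 27m 35s


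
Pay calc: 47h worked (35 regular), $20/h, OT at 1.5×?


$1060.00

Regular: 35h × $20 = $700.00
Overtime: 47 - 35 = 12h
OT pay: 12h × $20 × 1.5 = $360.00
Total = $700.00 + $360.00 = $1060.00


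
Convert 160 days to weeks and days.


22 weeks 6 days

Weeks: 160 ÷ 7 = 22 remainder 6


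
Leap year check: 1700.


No

Rules: divisible by 4 AND (not by 100 OR by 400)
1700 ÷ 4 = 425 exactly → divisible by 4
1700 ÷ 100 = 17 exactly → divisible by 100
1700 ÷ 400 = 4 remainder 100 → not divisible by 400
Divisible by 100 but not by 400 → not a leap year


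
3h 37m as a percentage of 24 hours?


Total minutes: 3×60 + 37 = 217
Day = 24×60 = 1440 minutes
Fraction = 217/1440 ≈ 0.1507
As a percentage: 217/1440 × 100 ≈ 15.07%

0.1507 (15.07%)


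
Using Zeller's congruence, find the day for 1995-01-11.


Zeller's congruence:
q=11, m=13, k=94, j=19
h = (11 + ⌊13×14/5⌋ + 94 + ⌊94/4⌋ + ⌊19/4⌋ - 2×19) mod 7
= (11 + 36 + 94 + 23 + 4 - 38) mod 7
= 130 mod 7 = 4
h=4 → Wednesday

Wednesday


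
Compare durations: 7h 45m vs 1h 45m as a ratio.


Duration 1: 465 minutes
Duration 2: 105 minutes
Ratio = 465:105
GCD = 15
Simplified = 31:7
As a decimal: 31/7 ≈ 4.43

31:7 (4.43)


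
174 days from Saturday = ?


Start: Saturday (index 5)
(5 + 174) mod 7
= 179 mod 7
= 4
Index 4 → Friday

Friday


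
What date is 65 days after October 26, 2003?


Start: October 26, 2003
Add 65 days
October 26 → November 1: 31 - 26 + 1 = 6 days (65 - 6 = 59 left)
November 1 → December 1: 30 - 1 + 1 = 30 days (59 - 30 = 29 left)
December 1 + 29 = December 30, 2003

December 30, 2003


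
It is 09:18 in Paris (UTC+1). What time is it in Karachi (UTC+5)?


13:18

Time difference = UTC+5 - UTC+1 = +4 hours
New hour = (9 + 4) mod 24
= 13 mod 24 = 13
Minutes unchanged → 13:18


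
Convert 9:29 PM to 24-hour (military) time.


Input: 9:29 PM
PM: 9 + 12 = 21

21:29


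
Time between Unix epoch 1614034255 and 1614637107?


602852 seconds (167.5 hours / 6.98 days)

Difference = 1614637107 - 1614034255 = 602852 seconds
In hours: 602852 / 3600 ≈ 167.5
In days: 602852 / 86400 ≈ 6.98


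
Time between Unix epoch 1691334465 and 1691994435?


659970 seconds (183.3 hours / 7.64 days)

Difference = 1691994435 - 1691334465 = 659970 seconds
In hours: 659970 / 3600 ≈ 183.3
In days: 659970 / 86400 ≈ 7.64


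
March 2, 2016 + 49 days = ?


Start: March 2, 2016
Add 49 days
March 2 → April 1: 31 - 2 + 1 = 30 days (49 - 30 = 19 left)
April 1 + 19 = April 20, 2016

April 20, 2016


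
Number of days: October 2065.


Month: October (month 10)
October has 31 days

31 days


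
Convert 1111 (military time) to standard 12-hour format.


11:11 AM

Hour: 11
11 < 12 → AM


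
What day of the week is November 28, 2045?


Zeller's congruence:
q=28, m=11, k=45, j=20
h = (28 + ⌊13×12/5⌋ + 45 + ⌊45/4⌋ + ⌊20/4⌋ - 2×20) mod 7
= (28 + 31 + 45 + 11 + 5 - 40) mod 7
= 80 mod 7 = 3
h=3 → Tuesday

Tuesday


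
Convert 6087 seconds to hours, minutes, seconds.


Hours: 6087 ÷ 3600 = 1 remainder 2487
Minutes: 2487 ÷ 60 = 41 remainder 27
Seconds: 27

1h 41m 27s


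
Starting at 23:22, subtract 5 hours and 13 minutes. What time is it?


18:09

Start: 1402 minutes from midnight
Subtract: 313 minutes
Remaining: 1402 - 313 = 1089
Hours: 18, Minutes: 9


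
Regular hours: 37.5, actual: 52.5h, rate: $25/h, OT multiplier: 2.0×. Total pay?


Regular: 37.5h × $25 = $937.50
Overtime: 52.5 - 37.5 = 15.0h
OT pay: 15.0h × $25 × 2.0 = $750.00
Total = $937.50 + $750.00 = $1687.50

$1687.50


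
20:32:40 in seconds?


Hours: 20 × 3600 = 72000
Minutes: 32 × 60 = 1920
Seconds: 40
Total = 72000 + 1920 + 40 = 73960

73960 seconds


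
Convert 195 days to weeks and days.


Weeks: 195 ÷ 7 = 27 remainder 6

27 weeks 6 days


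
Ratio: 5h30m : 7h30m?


Duration 1: 330 minutes
Duration 2: 450 minutes
Ratio = 330:450
GCD = 30
Simplified = 11:15
As a decimal: 11/15 ≈ 0.73

11:15 (0.73)


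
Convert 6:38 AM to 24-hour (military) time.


06:38

Input: 6:38 AM
AM hour stays: 6


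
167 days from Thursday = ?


Start: Thursday (index 3)
(3 + 167) mod 7
= 170 mod 7
= 2
Index 2 → Wednesday

Wednesday


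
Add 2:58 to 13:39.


16:37

Start: 819 minutes from midnight
Add: 178 minutes
Total: 997 minutes
Hours: 997 ÷ 60 = 16 remainder 37


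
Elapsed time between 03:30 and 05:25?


End time in minutes: 5×60 + 25 = 325
Start time in minutes: 3×60 + 30 = 210
Difference = 325 - 210 = 115 minutes
= 1 hours 55 minutes

1h 55m


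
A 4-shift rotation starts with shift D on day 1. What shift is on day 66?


Shifts: A, B, C, D
Start: D (index 3)
Day 66: (3 + 66 - 1) mod 4
= 68 mod 4
= 0
Index 0 → shift A

Shift A


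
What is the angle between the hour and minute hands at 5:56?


Hour hand = 5×30 + 56×0.5 = 178.0°
Minute hand = 56×6 = 336°
Difference = |178.0 - 336| = 158.0°

158.0°


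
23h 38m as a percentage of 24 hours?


0.9847 (98.47%)

Total minutes: 23×60 + 38 = 1418
Day = 24×60 = 1440 minutes
Fraction = 1418/1440 ≈ 0.9847
As a percentage: 1418/1440 × 100 ≈ 98.47%


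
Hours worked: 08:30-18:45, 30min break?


9h 45m (585 minutes)

Total time = (18×60+45) - (8×60+30)
= 1125 - 510 = 615 min
Minus break: 615 - 30 = 585 min
= 9h 45m


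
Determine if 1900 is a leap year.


Rules: divisible by 4 AND (not by 100 OR by 400)
1900 ÷ 4 = 475 exactly → divisible by 4
1900 ÷ 100 = 19 exactly → divisible by 100
1900 ÷ 400 = 4 remainder 300 → not divisible by 400
Divisible by 100 but not by 400 → not a leap year

No


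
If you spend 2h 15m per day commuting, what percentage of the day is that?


Time: 135 minutes
Day: 1440 minutes
Percentage = (135/1440) × 100 ≈ 9.4%

9.4%


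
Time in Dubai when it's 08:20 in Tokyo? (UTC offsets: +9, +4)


Time difference = UTC+4 - UTC+9 = -5 hours
New hour = (8 -5) mod 24
= 3 mod 24 = 3
Minutes unchanged → 03:20

03:20


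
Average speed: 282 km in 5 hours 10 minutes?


54.6 km/h

Distance: 282 km
Time: 5h 10m = 310 min = 310/60 = 31/6 hours
Speed = 282 ÷ (31/6) = 282 × 6 / 31 = 1692/31 ≈ 54.6 km/h


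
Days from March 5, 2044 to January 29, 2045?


330 days

From March 5, 2044 to January 29, 2045
Rest of March 2044: 31 - 5 = 26
Full months: April 30, May 31, June 30, July 31, August 31, September 30, October 31, November 30, December 31
Days into January 2045: 29
Total = 26 + 30 + 31 + 30 + 31 + 31 + 30 + 31 + 30 + 31 + 29 = 330 days


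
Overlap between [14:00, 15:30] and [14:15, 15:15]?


60 minutes

Meeting A: 840-930 (in minutes from midnight)
Meeting B: 855-915
Overlap start = max(840, 855) = 855
Overlap end = min(930, 915) = 915
Overlap = max(0, 915 - 855) = 60 min


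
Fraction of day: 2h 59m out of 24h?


0.1243 (12.43%)

Total minutes: 2×60 + 59 = 179
Day = 24×60 = 1440 minutes
Fraction = 179/1440 ≈ 0.1243
As a percentage: 179/1440 × 100 ≈ 12.43%


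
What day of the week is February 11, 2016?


Thursday

Zeller's congruence:
q=11, m=14, k=15, j=20
h = (11 + ⌊13×15/5⌋ + 15 + ⌊15/4⌋ + ⌊20/4⌋ - 2×20) mod 7
= (11 + 39 + 15 + 3 + 5 - 40) mod 7
= 33 mod 7 = 5
h=5 → Thursday


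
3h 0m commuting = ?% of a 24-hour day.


12.5%

Time: 180 minutes
Day: 1440 minutes
Percentage = (180/1440) × 100 = 12.5%


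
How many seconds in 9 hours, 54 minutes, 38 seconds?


Hours: 9 × 3600 = 32400
Minutes: 54 × 60 = 3240
Seconds: 38
Total = 32400 + 3240 + 38 = 35678

35678 seconds


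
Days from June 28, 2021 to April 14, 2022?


290 days

From June 28, 2021 to April 14, 2022
Rest of June 2021: 30 - 28 = 2
Full months: July 31, August 31, September 30, October 31, November 30, December 31, January 31, February 2022 28, March 31
Days into April 2022: 14
Total = 2 + 31 + 31 + 30 + 31 + 30 + 31 + 31 + 28 + 31 + 14 = 290 days


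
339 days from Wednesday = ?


Saturday

Start: Wednesday (index 2)
(2 + 339) mod 7
= 341 mod 7
= 5
Index 5 → Saturday


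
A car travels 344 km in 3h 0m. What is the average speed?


114.7 km/h

Distance: 344 km
Time: 3 hours
Speed = 344 / 3 ≈ 114.7 km/h


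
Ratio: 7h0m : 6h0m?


Duration 1: 420 minutes
Duration 2: 360 minutes
Ratio = 420:360
GCD = 60
Simplified = 7:6
As a decimal: 7/6 ≈ 1.17

7:6 (1.17)


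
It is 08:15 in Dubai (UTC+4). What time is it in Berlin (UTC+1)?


05:15

Time difference = UTC+1 - UTC+4 = -3 hours
New hour = (8 -3) mod 24
= 5 mod 24 = 5
Minutes unchanged → 05:15


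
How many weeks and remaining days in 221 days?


Weeks: 221 ÷ 7 = 31 remainder 4

31 weeks 4 days


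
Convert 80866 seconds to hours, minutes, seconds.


Hours: 80866 ÷ 3600 = 22 remainder 1666
Minutes: 1666 ÷ 60 = 27 remainder 46
Seconds: 46

22h 27m 46s


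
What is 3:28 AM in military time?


Input: 3:28 AM
AM hour stays: 3

03:28


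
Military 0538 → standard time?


Hour: 5
5 < 12 → AM

5:38 AM


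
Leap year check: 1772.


Yes

Rules: divisible by 4 AND (not by 100 OR by 400)
1772 ÷ 4 = 443 exactly → divisible by 4
1772 ÷ 100 = 17 remainder 72 → not divisible by 100
Divisible by 4 but not by 100 → leap year


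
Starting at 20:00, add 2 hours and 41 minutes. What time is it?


Start: 1200 minutes from midnight
Add: 161 minutes
Total: 1361 minutes
Hours: 1361 ÷ 60 = 22 remainder 41

22:41


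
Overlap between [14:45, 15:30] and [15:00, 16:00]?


30 minutes

Meeting A: 885-930 (in minutes from midnight)
Meeting B: 900-960
Overlap start = max(885, 900) = 900
Overlap end = min(930, 960) = 930
Overlap = max(0, 930 - 900) = 30 min


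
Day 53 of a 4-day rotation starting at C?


Shifts: A, B, C, D
Start: C (index 2)
Day 53: (2 + 53 - 1) mod 4
= 54 mod 4
= 2
Index 2 → shift C

Shift C


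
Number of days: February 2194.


Month: February (month 2)
February: 28 or 29 (leap year)
2194 leap year? No

28 days


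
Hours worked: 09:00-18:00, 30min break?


8h 30m (510 minutes)

Total time = (18×60+0) - (9×60+0)
= 1080 - 540 = 540 min
Minus break: 540 - 30 = 510 min
= 8h 30m


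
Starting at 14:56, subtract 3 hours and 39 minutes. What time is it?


11:17

Start: 896 minutes from midnight
Subtract: 219 minutes
Remaining: 896 - 219 = 677
Hours: 11, Minutes: 17


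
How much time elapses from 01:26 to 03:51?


2h 25m

End time in minutes: 3×60 + 51 = 231
Start time in minutes: 1×60 + 26 = 86
Difference = 231 - 86 = 145 minutes
= 2 hours 25 minutes


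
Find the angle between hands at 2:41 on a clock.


Hour hand = 2×30 + 41×0.5 = 80.5°
Minute hand = 41×6 = 246°
Difference = |80.5 - 246| = 165.5°

165.5°


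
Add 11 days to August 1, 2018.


Start: August 1, 2018
Add 11 days
August 1 + 11 = August 12, 2018

August 12, 2018


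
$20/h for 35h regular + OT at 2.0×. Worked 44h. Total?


Regular: 35h × $20 = $700.00
Overtime: 44 - 35 = 9h
OT pay: 9h × $20 × 2.0 = $360.00
Total = $700.00 + $360.00 = $1060.00

$1060.00


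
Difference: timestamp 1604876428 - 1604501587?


Difference = 1604876428 - 1604501587 = 374841 seconds
In hours: 374841 / 3600 ≈ 104.1
In days: 374841 / 86400 ≈ 4.34

374841 seconds (104.1 hours / 4.34 days)


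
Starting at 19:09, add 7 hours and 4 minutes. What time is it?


Start: 1149 minutes from midnight
Add: 424 minutes
Total: 1573 minutes
Hours: 1573 ÷ 60 = 26 remainder 13
26 ≥ 24 → 26 - 24 = 2 (next day)

02:13 (next day)


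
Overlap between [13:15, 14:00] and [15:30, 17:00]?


0 minutes

Meeting A: 795-840 (in minutes from midnight)
Meeting B: 930-1020
Overlap start = max(795, 930) = 930
Overlap end = min(840, 1020) = 840
Overlap = max(0, 840 - 930) = 0 min


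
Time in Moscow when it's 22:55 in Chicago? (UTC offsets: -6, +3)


07:55 (next day)

Time difference = UTC+3 - UTC-6 = +9 hours
New hour = (22 + 9) mod 24
= 31 mod 24 = 7
Minutes unchanged → 07:55; 31 ≥ 24 → next day


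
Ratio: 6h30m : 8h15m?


Duration 1: 390 minutes
Duration 2: 495 minutes
Ratio = 390:495
GCD = 15
Simplified = 26:33
As a decimal: 26/33 ≈ 0.79

26:33 (0.79)


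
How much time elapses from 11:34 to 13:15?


1h 41m

End time in minutes: 13×60 + 15 = 795
Start time in minutes: 11×60 + 34 = 694
Difference = 795 - 694 = 101 minutes
= 1 hours 41 minutes


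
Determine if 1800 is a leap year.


Rules: divisible by 4 AND (not by 100 OR by 400)
1800 ÷ 4 = 450 exactly → divisible by 4
1800 ÷ 100 = 18 exactly → divisible by 100
1800 ÷ 400 = 4 remainder 200 → not divisible by 400
Divisible by 100 but not by 400 → not a leap year

No


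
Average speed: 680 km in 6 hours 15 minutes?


108.8 km/h

Distance: 680 km
Time: 6h 15m = 375 min = 375/60 = 25/4 hours
Speed = 680 ÷ (25/4) = 680 × 4 / 25 = 2720/25 = 108.8 km/h


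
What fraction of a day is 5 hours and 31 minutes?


Total minutes: 5×60 + 31 = 331
Day = 24×60 = 1440 minutes
Fraction = 331/1440 ≈ 0.2299
As a percentage: 331/1440 × 100 ≈ 22.99%

0.2299 (22.99%)


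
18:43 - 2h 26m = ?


16:17

Start: 1123 minutes from midnight
Subtract: 146 minutes
Remaining: 1123 - 146 = 977
Hours: 16, Minutes: 17


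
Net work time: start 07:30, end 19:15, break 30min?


11h 15m (675 minutes)

Total time = (19×60+15) - (7×60+30)
= 1155 - 450 = 705 min
Minus break: 705 - 30 = 675 min
= 11h 15m


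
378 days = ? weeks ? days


Weeks: 378 ÷ 7 = 54 remainder 0

54 weeks 0 days


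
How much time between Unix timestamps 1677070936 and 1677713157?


Difference = 1677713157 - 1677070936 = 642221 seconds
In hours: 642221 / 3600 ≈ 178.4
In days: 642221 / 86400 ≈ 7.43

642221 seconds (178.4 hours / 7.43 days)


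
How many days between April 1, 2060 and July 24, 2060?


From April 1, 2060 to July 24, 2060
Rest of April 2060: 30 - 1 = 29
Full months: May 31, June 30
Days into July 2060: 24
Total = 29 + 31 + 30 + 24 = 114 days

114 days


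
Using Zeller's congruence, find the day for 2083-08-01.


Sunday

Zeller's congruence:
q=1, m=8, k=83, j=20
h = (1 + ⌊13×9/5⌋ + 83 + ⌊83/4⌋ + ⌊20/4⌋ - 2×20) mod 7
= (1 + 23 + 83 + 20 + 5 - 40) mod 7
= 92 mod 7 = 1
h=1 → Sunday


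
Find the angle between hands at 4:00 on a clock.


120.0°

Hour hand = 4×30 + 0×0.5 = 120.0°
Minute hand = 0×6 = 0°
Difference = |120.0 - 0| = 120.0°


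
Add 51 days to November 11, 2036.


Start: November 11, 2036
Add 51 days
November 11 → December 1: 30 - 11 + 1 = 20 days (51 - 20 = 31 left)
December 1 → January 1: 31 - 1 + 1 = 31 days (31 - 31 = 0 left)
Land exactly on January 1, 2037

January 1, 2037


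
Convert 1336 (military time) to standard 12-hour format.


Hour: 13
13 - 12 = 1 → PM

1:36 PM


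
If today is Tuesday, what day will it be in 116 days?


Start: Tuesday (index 1)
(1 + 116) mod 7
= 117 mod 7
= 5
Index 5 → Saturday

Saturday


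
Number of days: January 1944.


31 days

Month: January (month 1)
January has 31 days


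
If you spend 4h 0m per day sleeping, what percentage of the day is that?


Time: 240 minutes
Day: 1440 minutes
Percentage = (240/1440) × 100 ≈ 16.7%

16.7%


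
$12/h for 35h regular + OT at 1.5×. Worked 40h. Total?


$510.00

Regular: 35h × $12 = $420.00
Overtime: 40 - 35 = 5h
OT pay: 5h × $12 × 1.5 = $90.00
Total = $420.00 + $90.00 = $510.00


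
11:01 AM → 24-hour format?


11:01

Input: 11:01 AM
AM hour stays: 11


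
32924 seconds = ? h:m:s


9h 8m 44s

Hours: 32924 ÷ 3600 = 9 remainder 524
Minutes: 524 ÷ 60 = 8 remainder 44
Seconds: 44


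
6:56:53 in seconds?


Hours: 6 × 3600 = 21600
Minutes: 56 × 60 = 3360
Seconds: 53
Total = 21600 + 3360 + 53 = 25013

25013 seconds


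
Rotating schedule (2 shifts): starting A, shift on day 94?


Shifts: A, B
Start: A (index 0)
Day 94: (0 + 94 - 1) mod 2
= 93 mod 2
= 1
Index 1 → shift B

Shift B


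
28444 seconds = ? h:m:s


Hours: 28444 ÷ 3600 = 7 remainder 3244
Minutes: 3244 ÷ 60 = 54 remainder 4
Seconds: 4

7h 54m 4s


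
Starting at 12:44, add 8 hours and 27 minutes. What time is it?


Start: 764 minutes from midnight
Add: 507 minutes
Total: 1271 minutes
Hours: 1271 ÷ 60 = 21 remainder 11

21:11


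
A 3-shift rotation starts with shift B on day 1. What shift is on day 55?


Shifts: A, B, C
Start: B (index 1)
Day 55: (1 + 55 - 1) mod 3
= 55 mod 3
= 1
Index 1 → shift B

Shift B


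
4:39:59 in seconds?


Hours: 4 × 3600 = 14400
Minutes: 39 × 60 = 2340
Seconds: 59
Total = 14400 + 2340 + 59 = 16799

16799 seconds


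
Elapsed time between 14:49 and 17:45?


End time in minutes: 17×60 + 45 = 1065
Start time in minutes: 14×60 + 49 = 889
Difference = 1065 - 889 = 176 minutes
= 2 hours 56 minutes

2h 56m


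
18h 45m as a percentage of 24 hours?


0.7813 (78.13%)

Total minutes: 18×60 + 45 = 1125
Day = 24×60 = 1440 minutes
Fraction = 1125/1440 ≈ 0.7813
As a percentage: 1125/1440 × 100 ≈ 78.13%


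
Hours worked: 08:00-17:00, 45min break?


Total time = (17×60+0) - (8×60+0)
= 1020 - 480 = 540 min
Minus break: 540 - 45 = 495 min
= 8h 15m

8h 15m (495 minutes)


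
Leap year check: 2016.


Rules: divisible by 4 AND (not by 100 OR by 400)
2016 ÷ 4 = 504 exactly → divisible by 4
2016 ÷ 100 = 20 remainder 16 → not divisible by 100
Divisible by 4 but not by 100 → leap year

Yes


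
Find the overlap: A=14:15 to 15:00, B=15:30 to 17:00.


0 minutes

Meeting A: 855-900 (in minutes from midnight)
Meeting B: 930-1020
Overlap start = max(855, 930) = 930
Overlap end = min(900, 1020) = 900
Overlap = max(0, 900 - 930) = 0 min


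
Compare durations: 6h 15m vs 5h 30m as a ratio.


Duration 1: 375 minutes
Duration 2: 330 minutes
Ratio = 375:330
GCD = 15
Simplified = 25:22
As a decimal: 25/22 ≈ 1.14

25:22 (1.14)


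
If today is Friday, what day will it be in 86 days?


Sunday

Start: Friday (index 4)
(4 + 86) mod 7
= 90 mod 7
= 6
Index 6 → Sunday


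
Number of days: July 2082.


31 days

Month: July (month 7)
July has 31 days


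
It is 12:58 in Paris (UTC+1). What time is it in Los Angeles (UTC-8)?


Time difference = UTC-8 - UTC+1 = -9 hours
New hour = (12 -9) mod 24
= 3 mod 24 = 3
Minutes unchanged → 03:58

03:58


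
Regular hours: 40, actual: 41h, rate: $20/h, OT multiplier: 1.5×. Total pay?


Regular: 40h × $20 = $800.00
Overtime: 41 - 40 = 1h
OT pay: 1h × $20 × 1.5 = $30.00
Total = $800.00 + $30.00 = $830.00

$830.00


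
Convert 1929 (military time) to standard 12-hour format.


7:29 PM

Hour: 19
19 - 12 = 7 → PM


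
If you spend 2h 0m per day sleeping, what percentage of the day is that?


Time: 120 minutes
Day: 1440 minutes
Percentage = (120/1440) × 100 ≈ 8.3%

8.3%


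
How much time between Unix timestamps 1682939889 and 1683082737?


Difference = 1683082737 - 1682939889 = 142848 seconds
In hours: 142848 / 3600 ≈ 39.7
In days: 142848 / 86400 ≈ 1.65

142848 seconds (39.7 hours / 1.65 days)


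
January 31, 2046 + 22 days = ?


February 22, 2046

Start: January 31, 2046
Add 22 days
January 31 → February 1: 31 - 31 + 1 = 1 days (22 - 1 = 21 left)
February 1 + 21 = February 22, 2046


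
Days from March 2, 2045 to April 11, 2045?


From March 2, 2045 to April 11, 2045
Rest of March 2045: 31 - 2 = 29
Days into April 2045: 11
Total = 29 + 11 = 40 days

40 days


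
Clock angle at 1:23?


Hour hand = 1×30 + 23×0.5 = 41.5°
Minute hand = 23×6 = 138°
Difference = |41.5 - 138| = 96.5°

96.5°


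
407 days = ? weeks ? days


Weeks: 407 ÷ 7 = 58 remainder 1

58 weeks 1 days


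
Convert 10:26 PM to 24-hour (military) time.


Input: 10:26 PM
PM: 10 + 12 = 22

22:26


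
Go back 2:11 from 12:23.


Start: 743 minutes from midnight
Subtract: 131 minutes
Remaining: 743 - 131 = 612
Hours: 10, Minutes: 12

10:12


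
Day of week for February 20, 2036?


Wednesday

Zeller's congruence:
q=20, m=14, k=35, j=20
h = (20 + ⌊13×15/5⌋ + 35 + ⌊35/4⌋ + ⌊20/4⌋ - 2×20) mod 7
= (20 + 39 + 35 + 8 + 5 - 40) mod 7
= 67 mod 7 = 4
h=4 → Wednesday


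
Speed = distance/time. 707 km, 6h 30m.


Distance: 707 km
Time: 6h 30m = 390 min = 390/60 = 13/2 hours
Speed = 707 ÷ (13/2) = 707 × 2 / 13 = 1414/13 ≈ 108.8 km/h

108.8 km/h


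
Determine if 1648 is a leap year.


Yes

Rules: divisible by 4 AND (not by 100 OR by 400)
1648 ÷ 4 = 412 exactly → divisible by 4
1648 ÷ 100 = 16 remainder 48 → not divisible by 100
Divisible by 4 but not by 100 → leap year


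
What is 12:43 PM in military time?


12:43

Input: 12:43 PM
12 PM → 12 (noon)


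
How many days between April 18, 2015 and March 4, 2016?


From April 18, 2015 to March 4, 2016
Rest of April 2015: 30 - 18 = 12
Full months: May 31, June 30, July 31, August 31, September 30, October 31, November 30, December 31, January 31, February 2016 29
Days into March 2016: 4
Total = 12 + 31 + 30 + 31 + 31 + 30 + 31 + 30 + 31 + 31 + 29 + 4 = 321 days

321 days


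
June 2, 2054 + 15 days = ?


June 17, 2054

Start: June 2, 2054
Add 15 days
June 2 + 15 = June 17, 2054


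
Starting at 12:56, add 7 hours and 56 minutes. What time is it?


Start: 776 minutes from midnight
Add: 476 minutes
Total: 1252 minutes
Hours: 1252 ÷ 60 = 20 remainder 52

20:52


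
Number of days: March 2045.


31 days

Month: March (month 3)
March has 31 days


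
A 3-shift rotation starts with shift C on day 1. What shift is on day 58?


Shifts: A, B, C
Start: C (index 2)
Day 58: (2 + 58 - 1) mod 3
= 59 mod 3
= 2
Index 2 → shift C

Shift C


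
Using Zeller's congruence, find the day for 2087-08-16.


Saturday

Zeller's congruence:
q=16, m=8, k=87, j=20
h = (16 + ⌊13×9/5⌋ + 87 + ⌊87/4⌋ + ⌊20/4⌋ - 2×20) mod 7
= (16 + 23 + 87 + 21 + 5 - 40) mod 7
= 112 mod 7 = 0
h=0 → Saturday


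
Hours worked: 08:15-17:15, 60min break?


8h 0m (480 minutes)

Total time = (17×60+15) - (8×60+15)
= 1035 - 495 = 540 min
Minus break: 540 - 60 = 480 min
= 8h 0m


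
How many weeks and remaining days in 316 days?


45 weeks 1 days

Weeks: 316 ÷ 7 = 45 remainder 1


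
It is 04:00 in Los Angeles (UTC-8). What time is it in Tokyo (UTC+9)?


21:00

Time difference = UTC+9 - UTC-8 = +17 hours
New hour = (4 + 17) mod 24
= 21 mod 24 = 21
Minutes unchanged → 21:00


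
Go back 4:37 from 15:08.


Start: 908 minutes from midnight
Subtract: 277 minutes
Remaining: 908 - 277 = 631
Hours: 10, Minutes: 31

10:31


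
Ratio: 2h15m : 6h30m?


Duration 1: 135 minutes
Duration 2: 390 minutes
Ratio = 135:390
GCD = 15
Simplified = 9:26
As a decimal: 9/26 ≈ 0.35

9:26 (0.35)


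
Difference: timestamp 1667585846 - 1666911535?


674311 seconds (187.3 hours / 7.80 days)

Difference = 1667585846 - 1666911535 = 674311 seconds
In hours: 674311 / 3600 ≈ 187.3
In days: 674311 / 86400 ≈ 7.80


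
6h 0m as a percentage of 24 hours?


0.2500 (25.00%)

Total minutes: 6×60 + 0 = 360
Day = 24×60 = 1440 minutes
Fraction = 360/1440 = 0.2500
As a percentage: 360/1440 × 100 = 25.00%


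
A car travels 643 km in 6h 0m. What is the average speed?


107.2 km/h

Distance: 643 km
Time: 6 hours
Speed = 643 / 6 ≈ 107.2 km/h


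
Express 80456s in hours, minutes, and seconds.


Hours: 80456 ÷ 3600 = 22 remainder 1256
Minutes: 1256 ÷ 60 = 20 remainder 56
Seconds: 56

22h 20m 56s


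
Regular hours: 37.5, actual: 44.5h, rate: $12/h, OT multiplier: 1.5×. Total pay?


$576.00

Regular: 37.5h × $12 = $450.00
Overtime: 44.5 - 37.5 = 7.0h
OT pay: 7.0h × $12 × 1.5 = $126.00
Total = $450.00 + $126.00 = $576.00


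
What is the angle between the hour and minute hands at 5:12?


84.0°

Hour hand = 5×30 + 12×0.5 = 156.0°
Minute hand = 12×6 = 72°
Difference = |156.0 - 72| = 84.0°


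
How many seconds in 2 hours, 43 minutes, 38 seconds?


Hours: 2 × 3600 = 7200
Minutes: 43 × 60 = 2580
Seconds: 38
Total = 7200 + 2580 + 38 = 9818

9818 seconds


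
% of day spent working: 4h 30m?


18.8%

Time: 270 minutes
Day: 1440 minutes
Percentage = (270/1440) × 100 ≈ 18.8%


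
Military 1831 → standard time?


6:31 PM

Hour: 18
18 - 12 = 6 → PM


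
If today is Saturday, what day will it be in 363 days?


Friday

Start: Saturday (index 5)
(5 + 363) mod 7
= 368 mod 7
= 4
Index 4 → Friday


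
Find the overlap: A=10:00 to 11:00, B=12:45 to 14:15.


0 minutes

Meeting A: 600-660 (in minutes from midnight)
Meeting B: 765-855
Overlap start = max(600, 765) = 765
Overlap end = min(660, 855) = 660
Overlap = max(0, 660 - 765) = 0 min


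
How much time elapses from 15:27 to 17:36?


2h 9m

End time in minutes: 17×60 + 36 = 1056
Start time in minutes: 15×60 + 27 = 927
Difference = 1056 - 927 = 129 minutes
= 2 hours 9 minutes


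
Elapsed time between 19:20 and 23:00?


3h 40m

End time in minutes: 23×60 + 0 = 1380
Start time in minutes: 19×60 + 20 = 1160
Difference = 1380 - 1160 = 220 minutes
= 3 hours 40 minutes


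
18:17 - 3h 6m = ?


Start: 1097 minutes from midnight
Subtract: 186 minutes
Remaining: 1097 - 186 = 911
Hours: 15, Minutes: 11

15:11


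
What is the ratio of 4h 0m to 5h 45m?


16:23 (0.70)

Duration 1: 240 minutes
Duration 2: 345 minutes
Ratio = 240:345
GCD = 15
Simplified = 16:23
As a decimal: 16/23 ≈ 0.70


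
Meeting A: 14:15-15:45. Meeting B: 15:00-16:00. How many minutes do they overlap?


Meeting A: 855-945 (in minutes from midnight)
Meeting B: 900-960
Overlap start = max(855, 900) = 900
Overlap end = min(945, 960) = 945
Overlap = max(0, 945 - 900) = 45 min

45 minutes


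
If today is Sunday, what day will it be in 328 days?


Saturday

Start: Sunday (index 6)
(6 + 328) mod 7
= 334 mod 7
= 5
Index 5 → Saturday


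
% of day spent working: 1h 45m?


Time: 105 minutes
Day: 1440 minutes
Percentage = (105/1440) × 100 ≈ 7.3%

7.3%


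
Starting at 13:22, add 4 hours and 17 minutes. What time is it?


Start: 802 minutes from midnight
Add: 257 minutes
Total: 1059 minutes
Hours: 1059 ÷ 60 = 17 remainder 39

17:39


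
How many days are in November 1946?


Month: November (month 11)
November has 30 days

30 days


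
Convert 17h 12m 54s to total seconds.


61974 seconds

Hours: 17 × 3600 = 61200
Minutes: 12 × 60 = 720
Seconds: 54
Total = 61200 + 720 + 54 = 61974


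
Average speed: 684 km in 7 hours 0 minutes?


Distance: 684 km
Time: 7 hours
Speed = 684 / 7 ≈ 97.7 km/h

97.7 km/h


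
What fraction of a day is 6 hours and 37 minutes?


Total minutes: 6×60 + 37 = 397
Day = 24×60 = 1440 minutes
Fraction = 397/1440 ≈ 0.2757
As a percentage: 397/1440 × 100 ≈ 27.57%

0.2757 (27.57%)


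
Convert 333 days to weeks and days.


Weeks: 333 ÷ 7 = 47 remainder 4

47 weeks 4 days


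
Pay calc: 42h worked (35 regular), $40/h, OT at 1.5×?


$1820.00

Regular: 35h × $40 = $1400.00
Overtime: 42 - 35 = 7h
OT pay: 7h × $40 × 1.5 = $420.00
Total = $1400.00 + $420.00 = $1820.00


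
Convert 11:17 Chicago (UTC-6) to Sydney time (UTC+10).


03:17 (next day)

Time difference = UTC+10 - UTC-6 = +16 hours
New hour = (11 + 16) mod 24
= 27 mod 24 = 3
Minutes unchanged → 03:17; 27 ≥ 24 → next day


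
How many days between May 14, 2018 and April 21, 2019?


342 days

From May 14, 2018 to April 21, 2019
Rest of May 2018: 31 - 14 = 17
Full months: June 30, July 31, August 31, September 30, October 31, November 30, December 31, January 31, February 2019 28, March 31
Days into April 2019: 21
Total = 17 + 30 + 31 + 31 + 30 + 31 + 30 + 31 + 31 + 28 + 31 + 21 = 342 days


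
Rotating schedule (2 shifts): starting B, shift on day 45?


Shifts: A, B
Start: B (index 1)
Day 45: (1 + 45 - 1) mod 2
= 45 mod 2
= 1
Index 1 → shift B

Shift B


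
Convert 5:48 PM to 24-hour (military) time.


17:48

Input: 5:48 PM
PM: 5 + 12 = 17


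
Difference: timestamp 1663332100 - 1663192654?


Difference = 1663332100 - 1663192654 = 139446 seconds
In hours: 139446 / 3600 ≈ 38.7
In days: 139446 / 86400 ≈ 1.61

139446 seconds (38.7 hours / 1.61 days)


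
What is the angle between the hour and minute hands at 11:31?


Hour hand = 11×30 + 31×0.5 = 345.5°
Minute hand = 31×6 = 186°
Difference = |345.5 - 186| = 159.5°

159.5°


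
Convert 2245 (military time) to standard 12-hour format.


10:45 PM

Hour: 22
22 - 12 = 10 → PM


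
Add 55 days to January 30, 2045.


March 26, 2045

Start: January 30, 2045
Add 55 days
January 30 → February 1: 31 - 30 + 1 = 2 days (55 - 2 = 53 left)
February 1 → March 1: 28 - 1 + 1 = 28 days (53 - 28 = 25 left)
March 1 + 25 = March 26, 2045
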